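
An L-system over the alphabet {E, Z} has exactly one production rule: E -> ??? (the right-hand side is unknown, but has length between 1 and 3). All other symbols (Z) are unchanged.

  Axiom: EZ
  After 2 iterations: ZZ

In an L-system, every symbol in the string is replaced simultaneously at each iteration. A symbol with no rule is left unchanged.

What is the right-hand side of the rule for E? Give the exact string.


Answer: Z

Derivation:
Trying E -> Z:
  Step 0: EZ
  Step 1: ZZ
  Step 2: ZZ
Matches the given result.


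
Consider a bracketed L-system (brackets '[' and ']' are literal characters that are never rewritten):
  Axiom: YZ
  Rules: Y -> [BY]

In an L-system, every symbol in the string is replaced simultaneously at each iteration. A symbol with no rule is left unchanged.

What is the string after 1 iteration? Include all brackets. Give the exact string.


Step 0: YZ
Step 1: [BY]Z

Answer: [BY]Z


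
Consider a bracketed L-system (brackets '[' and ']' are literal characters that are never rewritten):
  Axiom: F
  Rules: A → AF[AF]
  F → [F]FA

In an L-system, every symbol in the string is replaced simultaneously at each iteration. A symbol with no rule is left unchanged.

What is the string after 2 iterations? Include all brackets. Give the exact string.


Answer: [[F]FA][F]FAAF[AF]

Derivation:
Step 0: F
Step 1: [F]FA
Step 2: [[F]FA][F]FAAF[AF]


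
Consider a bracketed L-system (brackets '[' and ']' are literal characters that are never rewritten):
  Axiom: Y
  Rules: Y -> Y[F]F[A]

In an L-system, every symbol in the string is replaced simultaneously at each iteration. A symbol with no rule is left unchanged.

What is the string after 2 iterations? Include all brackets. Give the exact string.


Step 0: Y
Step 1: Y[F]F[A]
Step 2: Y[F]F[A][F]F[A]

Answer: Y[F]F[A][F]F[A]


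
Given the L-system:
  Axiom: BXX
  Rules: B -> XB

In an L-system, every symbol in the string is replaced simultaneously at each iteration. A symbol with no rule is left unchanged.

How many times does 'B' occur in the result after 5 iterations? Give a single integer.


Answer: 1

Derivation:
Step 0: BXX  (1 'B')
Step 1: XBXX  (1 'B')
Step 2: XXBXX  (1 'B')
Step 3: XXXBXX  (1 'B')
Step 4: XXXXBXX  (1 'B')
Step 5: XXXXXBXX  (1 'B')


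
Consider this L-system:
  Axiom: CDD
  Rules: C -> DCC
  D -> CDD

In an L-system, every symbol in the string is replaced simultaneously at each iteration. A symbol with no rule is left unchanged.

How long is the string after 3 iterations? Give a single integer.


Answer: 81

Derivation:
Step 0: length = 3
Step 1: length = 9
Step 2: length = 27
Step 3: length = 81


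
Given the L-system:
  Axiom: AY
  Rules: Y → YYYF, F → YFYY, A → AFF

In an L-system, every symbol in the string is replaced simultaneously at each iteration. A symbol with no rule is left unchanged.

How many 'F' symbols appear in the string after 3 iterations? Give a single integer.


Step 0: AY  (0 'F')
Step 1: AFFYYYF  (3 'F')
Step 2: AFFYFYYYFYYYYYFYYYFYYYFYFYY  (8 'F')
Step 3: AFFYFYYYFYYYYYFYFYYYYYFYYYFYYYFYFYYYYYFYYYFYYYFYYYFYYYFYFYYYYYFYYYFYYYFYFYYYYYFYYYFYYYFYFYYYYYFYFYYYYYFYYYF  (28 'F')

Answer: 28


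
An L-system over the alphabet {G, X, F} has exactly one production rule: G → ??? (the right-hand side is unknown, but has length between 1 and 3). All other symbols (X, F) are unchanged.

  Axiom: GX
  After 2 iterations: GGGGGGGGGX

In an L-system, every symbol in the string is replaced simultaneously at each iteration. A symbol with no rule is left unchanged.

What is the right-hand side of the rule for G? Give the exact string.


Answer: GGG

Derivation:
Trying G → GGG:
  Step 0: GX
  Step 1: GGGX
  Step 2: GGGGGGGGGX
Matches the given result.


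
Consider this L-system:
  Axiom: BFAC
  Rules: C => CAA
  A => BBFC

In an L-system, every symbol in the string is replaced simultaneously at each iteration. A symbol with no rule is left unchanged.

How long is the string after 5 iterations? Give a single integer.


Answer: 159

Derivation:
Step 0: length = 4
Step 1: length = 9
Step 2: length = 19
Step 3: length = 39
Step 4: length = 79
Step 5: length = 159


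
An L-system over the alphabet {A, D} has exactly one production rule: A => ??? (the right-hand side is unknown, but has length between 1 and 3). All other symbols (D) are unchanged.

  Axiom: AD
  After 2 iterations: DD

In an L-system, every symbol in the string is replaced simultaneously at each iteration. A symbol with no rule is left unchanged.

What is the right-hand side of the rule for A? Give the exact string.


Trying A => D:
  Step 0: AD
  Step 1: DD
  Step 2: DD
Matches the given result.

Answer: D


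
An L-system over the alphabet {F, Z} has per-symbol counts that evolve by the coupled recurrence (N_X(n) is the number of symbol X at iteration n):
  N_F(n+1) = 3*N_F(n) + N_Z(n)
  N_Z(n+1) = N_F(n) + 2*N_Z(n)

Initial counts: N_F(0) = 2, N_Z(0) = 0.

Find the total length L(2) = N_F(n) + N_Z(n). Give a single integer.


Step 0: N_F=2, N_Z=0, L=2
Step 1: N_F=6, N_Z=2, L=8
Step 2: N_F=20, N_Z=10, L=30

Answer: 30


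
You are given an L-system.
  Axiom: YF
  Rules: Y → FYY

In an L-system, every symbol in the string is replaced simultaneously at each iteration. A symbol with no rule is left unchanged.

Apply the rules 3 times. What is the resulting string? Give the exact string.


Step 0: YF
Step 1: FYYF
Step 2: FFYYFYYF
Step 3: FFFYYFYYFFYYFYYF

Answer: FFFYYFYYFFYYFYYF


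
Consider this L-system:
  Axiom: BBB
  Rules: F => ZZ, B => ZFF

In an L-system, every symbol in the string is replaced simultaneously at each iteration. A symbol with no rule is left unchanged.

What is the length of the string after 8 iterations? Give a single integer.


Step 0: length = 3
Step 1: length = 9
Step 2: length = 15
Step 3: length = 15
Step 4: length = 15
Step 5: length = 15
Step 6: length = 15
Step 7: length = 15
Step 8: length = 15

Answer: 15


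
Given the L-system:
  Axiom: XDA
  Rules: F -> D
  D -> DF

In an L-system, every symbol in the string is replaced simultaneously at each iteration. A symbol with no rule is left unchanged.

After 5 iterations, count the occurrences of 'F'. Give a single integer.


Answer: 5

Derivation:
Step 0: XDA  (0 'F')
Step 1: XDFA  (1 'F')
Step 2: XDFDA  (1 'F')
Step 3: XDFDDFA  (2 'F')
Step 4: XDFDDFDFDA  (3 'F')
Step 5: XDFDDFDFDDFDDFA  (5 'F')


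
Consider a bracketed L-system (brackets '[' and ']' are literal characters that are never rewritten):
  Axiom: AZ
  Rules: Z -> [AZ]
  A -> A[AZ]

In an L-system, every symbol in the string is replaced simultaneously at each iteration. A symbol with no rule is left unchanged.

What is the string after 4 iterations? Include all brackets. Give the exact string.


Step 0: AZ
Step 1: A[AZ][AZ]
Step 2: A[AZ][A[AZ][AZ]][A[AZ][AZ]]
Step 3: A[AZ][A[AZ][AZ]][A[AZ][A[AZ][AZ]][A[AZ][AZ]]][A[AZ][A[AZ][AZ]][A[AZ][AZ]]]
Step 4: A[AZ][A[AZ][AZ]][A[AZ][A[AZ][AZ]][A[AZ][AZ]]][A[AZ][A[AZ][AZ]][A[AZ][A[AZ][AZ]][A[AZ][AZ]]][A[AZ][A[AZ][AZ]][A[AZ][AZ]]]][A[AZ][A[AZ][AZ]][A[AZ][A[AZ][AZ]][A[AZ][AZ]]][A[AZ][A[AZ][AZ]][A[AZ][AZ]]]]

Answer: A[AZ][A[AZ][AZ]][A[AZ][A[AZ][AZ]][A[AZ][AZ]]][A[AZ][A[AZ][AZ]][A[AZ][A[AZ][AZ]][A[AZ][AZ]]][A[AZ][A[AZ][AZ]][A[AZ][AZ]]]][A[AZ][A[AZ][AZ]][A[AZ][A[AZ][AZ]][A[AZ][AZ]]][A[AZ][A[AZ][AZ]][A[AZ][AZ]]]]


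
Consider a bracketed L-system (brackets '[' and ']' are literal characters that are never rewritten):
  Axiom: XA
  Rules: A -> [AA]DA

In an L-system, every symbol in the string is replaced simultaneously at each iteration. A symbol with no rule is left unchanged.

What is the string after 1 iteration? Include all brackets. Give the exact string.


Answer: X[AA]DA

Derivation:
Step 0: XA
Step 1: X[AA]DA


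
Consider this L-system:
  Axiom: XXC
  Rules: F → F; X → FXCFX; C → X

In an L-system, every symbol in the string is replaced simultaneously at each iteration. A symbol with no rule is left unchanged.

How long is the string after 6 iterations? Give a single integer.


Answer: 1151

Derivation:
Step 0: length = 3
Step 1: length = 11
Step 2: length = 31
Step 3: length = 79
Step 4: length = 195
Step 5: length = 475
Step 6: length = 1151


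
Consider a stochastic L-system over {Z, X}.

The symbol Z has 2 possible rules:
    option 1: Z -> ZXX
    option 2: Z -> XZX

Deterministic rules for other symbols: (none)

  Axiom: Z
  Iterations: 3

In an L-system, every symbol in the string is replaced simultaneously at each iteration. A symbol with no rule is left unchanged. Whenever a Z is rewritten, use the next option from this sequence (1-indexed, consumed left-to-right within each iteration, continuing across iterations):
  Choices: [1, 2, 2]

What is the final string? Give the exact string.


Answer: XXZXXXX

Derivation:
Step 0: Z
Step 1: ZXX  (used choices [1])
Step 2: XZXXX  (used choices [2])
Step 3: XXZXXXX  (used choices [2])


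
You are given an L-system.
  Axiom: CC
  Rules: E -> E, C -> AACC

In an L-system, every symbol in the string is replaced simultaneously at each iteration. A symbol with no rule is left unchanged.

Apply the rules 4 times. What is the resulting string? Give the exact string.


Step 0: CC
Step 1: AACCAACC
Step 2: AAAACCAACCAAAACCAACC
Step 3: AAAAAACCAACCAAAACCAACCAAAAAACCAACCAAAACCAACC
Step 4: AAAAAAAACCAACCAAAACCAACCAAAAAACCAACCAAAACCAACCAAAAAAAACCAACCAAAACCAACCAAAAAACCAACCAAAACCAACC

Answer: AAAAAAAACCAACCAAAACCAACCAAAAAACCAACCAAAACCAACCAAAAAAAACCAACCAAAACCAACCAAAAAACCAACCAAAACCAACC


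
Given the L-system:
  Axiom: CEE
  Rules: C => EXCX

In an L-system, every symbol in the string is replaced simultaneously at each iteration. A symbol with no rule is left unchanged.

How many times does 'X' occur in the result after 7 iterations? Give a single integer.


Step 0: CEE  (0 'X')
Step 1: EXCXEE  (2 'X')
Step 2: EXEXCXXEE  (4 'X')
Step 3: EXEXEXCXXXEE  (6 'X')
Step 4: EXEXEXEXCXXXXEE  (8 'X')
Step 5: EXEXEXEXEXCXXXXXEE  (10 'X')
Step 6: EXEXEXEXEXEXCXXXXXXEE  (12 'X')
Step 7: EXEXEXEXEXEXEXCXXXXXXXEE  (14 'X')

Answer: 14


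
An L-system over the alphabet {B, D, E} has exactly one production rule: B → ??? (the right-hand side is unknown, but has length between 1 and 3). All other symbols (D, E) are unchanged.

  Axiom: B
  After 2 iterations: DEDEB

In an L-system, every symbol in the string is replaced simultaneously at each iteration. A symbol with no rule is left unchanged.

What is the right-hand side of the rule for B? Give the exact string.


Answer: DEB

Derivation:
Trying B → DEB:
  Step 0: B
  Step 1: DEB
  Step 2: DEDEB
Matches the given result.


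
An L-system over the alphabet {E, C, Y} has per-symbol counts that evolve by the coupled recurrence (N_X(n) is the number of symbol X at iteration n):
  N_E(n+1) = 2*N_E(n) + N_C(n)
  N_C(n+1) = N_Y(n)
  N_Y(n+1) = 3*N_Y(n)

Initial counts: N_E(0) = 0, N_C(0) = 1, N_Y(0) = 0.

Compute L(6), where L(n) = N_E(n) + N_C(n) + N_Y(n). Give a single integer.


Step 0: N_E=0, N_C=1, N_Y=0, L=1
Step 1: N_E=1, N_C=0, N_Y=0, L=1
Step 2: N_E=2, N_C=0, N_Y=0, L=2
Step 3: N_E=4, N_C=0, N_Y=0, L=4
Step 4: N_E=8, N_C=0, N_Y=0, L=8
Step 5: N_E=16, N_C=0, N_Y=0, L=16
Step 6: N_E=32, N_C=0, N_Y=0, L=32

Answer: 32


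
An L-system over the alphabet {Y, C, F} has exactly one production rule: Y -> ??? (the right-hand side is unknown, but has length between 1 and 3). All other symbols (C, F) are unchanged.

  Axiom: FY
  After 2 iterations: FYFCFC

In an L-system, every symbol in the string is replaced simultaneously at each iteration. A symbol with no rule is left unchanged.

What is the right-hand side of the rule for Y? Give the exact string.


Answer: YFC

Derivation:
Trying Y -> YFC:
  Step 0: FY
  Step 1: FYFC
  Step 2: FYFCFC
Matches the given result.


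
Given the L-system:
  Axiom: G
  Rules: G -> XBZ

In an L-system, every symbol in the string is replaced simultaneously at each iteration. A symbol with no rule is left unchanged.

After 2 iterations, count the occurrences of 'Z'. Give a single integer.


Answer: 1

Derivation:
Step 0: G  (0 'Z')
Step 1: XBZ  (1 'Z')
Step 2: XBZ  (1 'Z')


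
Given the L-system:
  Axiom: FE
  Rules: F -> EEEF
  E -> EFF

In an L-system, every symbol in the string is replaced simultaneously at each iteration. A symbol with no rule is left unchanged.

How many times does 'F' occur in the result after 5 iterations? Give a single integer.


Step 0: length=2, 'F' count=1
Step 1: length=7, 'F' count=3
Step 2: length=24, 'F' count=11
Step 3: length=83, 'F' count=37
Step 4: length=286, 'F' count=129
Step 5: length=987, 'F' count=443
Final string: EFFEEEFEEEFEFFEFFEFFEEEFEFFEFFEFFEEEFEFFEEEFEEEFEFFEEEFEEEFEFFEEEFEEEFEFFEFFEFFEEEFEFFEEEFEEEFEFFEEEFEEEFEFFEEEFEEEFEFFEFFEFFEEEFEFFEEEFEEEFEFFEFFEFFEEEFEFFEFFEFFEEEFEFFEEEFEEEFEFFEEEFEEEFEFFEEEFEEEFEFFEFFEFFEEEFEFFEEEFEEEFEFFEEEFEEEFEFFEEEFEEEFEFFEFFEFFEEEFEFFEEEFEEEFEFFEFFEFFEEEFEFFEFFEFFEEEFEFFEEEFEEEFEFFEEEFEEEFEFFEEEFEEEFEFFEFFEFFEEEFEFFEEEFEEEFEFFEEEFEEEFEFFEEEFEEEFEFFEFFEFFEEEFEFFEEEFEEEFEFFEFFEFFEEEFEFFEFFEFFEEEFEFFEEEFEEEFEFFEFFEFFEEEFEFFEFFEFFEEEFEFFEEEFEEEFEFFEFFEFFEEEFEFFEFFEFFEEEFEFFEEEFEEEFEFFEEEFEEEFEFFEEEFEEEFEFFEFFEFFEEEFEFFEEEFEEEFEFFEFFEFFEEEFEFFEFFEFFEEEFEFFEEEFEEEFEFFEEEFEEEFEFFEEEFEEEFEFFEFFEFFEEEFEFFEEEFEEEFEFFEEEFEEEFEFFEEEFEEEFEFFEFFEFFEEEFEFFEEEFEEEFEFFEFFEFFEEEFEFFEFFEFFEEEFEFFEEEFEEEFEFFEFFEFFEEEFEFFEFFEFFEEEFEFFEEEFEEEFEFFEFFEFFEEEFEFFEFFEFFEEEFEFFEEEFEEEFEFFEEEFEEEFEFFEEEFEEEFEFFEFFEFFEEEFEFFEEEFEEEFEFFEFFEFFEEEFEFFEFFEFFEEEFEFFEEEFEEEFEFFEFFEFFEEEFEFFEFFEFFEEEFEFFEEEFEEEFEFFEFFEFFEEEFEFFEFFEFFEEEFEFFEEEFEEEFEFFEEEFEEEFEFFEEEFEEEFEFFEFFEFFEEEF

Answer: 443


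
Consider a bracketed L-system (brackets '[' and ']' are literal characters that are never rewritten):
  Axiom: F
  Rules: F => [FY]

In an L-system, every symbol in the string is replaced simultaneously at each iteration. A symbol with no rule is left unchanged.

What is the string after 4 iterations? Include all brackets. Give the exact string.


Step 0: F
Step 1: [FY]
Step 2: [[FY]Y]
Step 3: [[[FY]Y]Y]
Step 4: [[[[FY]Y]Y]Y]

Answer: [[[[FY]Y]Y]Y]


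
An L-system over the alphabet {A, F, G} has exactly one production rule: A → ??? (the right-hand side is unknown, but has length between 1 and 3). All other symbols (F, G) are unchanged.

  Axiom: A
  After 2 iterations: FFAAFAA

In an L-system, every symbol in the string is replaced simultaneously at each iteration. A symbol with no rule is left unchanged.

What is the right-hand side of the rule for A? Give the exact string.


Trying A → FAA:
  Step 0: A
  Step 1: FAA
  Step 2: FFAAFAA
Matches the given result.

Answer: FAA


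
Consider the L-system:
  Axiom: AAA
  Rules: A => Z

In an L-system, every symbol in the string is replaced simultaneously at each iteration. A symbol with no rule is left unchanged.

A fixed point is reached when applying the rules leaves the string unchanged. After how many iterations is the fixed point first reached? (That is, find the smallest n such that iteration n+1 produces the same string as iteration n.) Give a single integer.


Answer: 1

Derivation:
Step 0: AAA
Step 1: ZZZ
Step 2: ZZZ  (unchanged — fixed point at step 1)


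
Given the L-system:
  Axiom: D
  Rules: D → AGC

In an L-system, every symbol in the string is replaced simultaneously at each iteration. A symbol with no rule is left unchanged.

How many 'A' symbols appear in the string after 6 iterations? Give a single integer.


Step 0: D  (0 'A')
Step 1: AGC  (1 'A')
Step 2: AGC  (1 'A')
Step 3: AGC  (1 'A')
Step 4: AGC  (1 'A')
Step 5: AGC  (1 'A')
Step 6: AGC  (1 'A')

Answer: 1


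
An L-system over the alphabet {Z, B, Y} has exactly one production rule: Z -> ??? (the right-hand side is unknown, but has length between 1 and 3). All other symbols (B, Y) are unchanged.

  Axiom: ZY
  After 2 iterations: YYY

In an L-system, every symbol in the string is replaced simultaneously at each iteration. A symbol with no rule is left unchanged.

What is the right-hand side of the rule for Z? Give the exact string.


Answer: YY

Derivation:
Trying Z -> YY:
  Step 0: ZY
  Step 1: YYY
  Step 2: YYY
Matches the given result.


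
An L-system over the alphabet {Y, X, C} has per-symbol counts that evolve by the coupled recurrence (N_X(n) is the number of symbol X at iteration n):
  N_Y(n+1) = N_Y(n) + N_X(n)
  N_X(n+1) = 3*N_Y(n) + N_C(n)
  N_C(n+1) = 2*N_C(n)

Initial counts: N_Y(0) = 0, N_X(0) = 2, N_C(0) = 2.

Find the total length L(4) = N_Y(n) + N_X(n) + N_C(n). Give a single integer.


Step 0: N_Y=0, N_X=2, N_C=2, L=4
Step 1: N_Y=2, N_X=2, N_C=4, L=8
Step 2: N_Y=4, N_X=10, N_C=8, L=22
Step 3: N_Y=14, N_X=20, N_C=16, L=50
Step 4: N_Y=34, N_X=58, N_C=32, L=124

Answer: 124


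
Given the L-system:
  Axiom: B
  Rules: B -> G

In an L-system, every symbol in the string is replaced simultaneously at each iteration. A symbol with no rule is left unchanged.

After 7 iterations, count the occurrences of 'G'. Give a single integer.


Step 0: B  (0 'G')
Step 1: G  (1 'G')
Step 2: G  (1 'G')
Step 3: G  (1 'G')
Step 4: G  (1 'G')
Step 5: G  (1 'G')
Step 6: G  (1 'G')
Step 7: G  (1 'G')

Answer: 1


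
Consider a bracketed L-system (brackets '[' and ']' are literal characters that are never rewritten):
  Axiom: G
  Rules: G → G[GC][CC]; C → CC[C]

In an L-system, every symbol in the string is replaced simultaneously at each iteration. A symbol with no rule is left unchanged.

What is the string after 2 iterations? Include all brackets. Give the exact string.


Step 0: G
Step 1: G[GC][CC]
Step 2: G[GC][CC][G[GC][CC]CC[C]][CC[C]CC[C]]

Answer: G[GC][CC][G[GC][CC]CC[C]][CC[C]CC[C]]


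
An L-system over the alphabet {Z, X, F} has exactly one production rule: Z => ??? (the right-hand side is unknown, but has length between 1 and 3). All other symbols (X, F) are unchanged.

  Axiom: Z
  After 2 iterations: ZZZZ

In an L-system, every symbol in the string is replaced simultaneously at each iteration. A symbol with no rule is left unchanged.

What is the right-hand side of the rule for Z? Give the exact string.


Trying Z => ZZ:
  Step 0: Z
  Step 1: ZZ
  Step 2: ZZZZ
Matches the given result.

Answer: ZZ


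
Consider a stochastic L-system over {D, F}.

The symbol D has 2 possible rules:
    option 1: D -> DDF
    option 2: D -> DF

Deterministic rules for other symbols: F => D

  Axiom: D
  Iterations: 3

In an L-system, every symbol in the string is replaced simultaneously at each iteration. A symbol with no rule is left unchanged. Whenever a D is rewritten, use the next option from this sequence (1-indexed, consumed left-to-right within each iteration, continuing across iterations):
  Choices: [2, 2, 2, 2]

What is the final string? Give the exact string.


Step 0: D
Step 1: DF  (used choices [2])
Step 2: DFD  (used choices [2])
Step 3: DFDDF  (used choices [2, 2])

Answer: DFDDF


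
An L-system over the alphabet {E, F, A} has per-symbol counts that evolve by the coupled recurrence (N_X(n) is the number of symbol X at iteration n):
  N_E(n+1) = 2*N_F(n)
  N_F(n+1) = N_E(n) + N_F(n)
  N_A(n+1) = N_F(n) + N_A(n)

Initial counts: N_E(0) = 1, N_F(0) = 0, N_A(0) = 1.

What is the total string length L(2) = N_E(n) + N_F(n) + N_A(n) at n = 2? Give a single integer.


Answer: 5

Derivation:
Step 0: N_E=1, N_F=0, N_A=1, L=2
Step 1: N_E=0, N_F=1, N_A=1, L=2
Step 2: N_E=2, N_F=1, N_A=2, L=5


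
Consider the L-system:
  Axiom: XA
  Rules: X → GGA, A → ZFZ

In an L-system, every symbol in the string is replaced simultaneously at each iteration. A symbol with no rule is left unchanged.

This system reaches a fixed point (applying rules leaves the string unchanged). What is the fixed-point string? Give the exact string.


Step 0: XA
Step 1: GGAZFZ
Step 2: GGZFZZFZ
Step 3: GGZFZZFZ  (unchanged — fixed point at step 2)

Answer: GGZFZZFZ


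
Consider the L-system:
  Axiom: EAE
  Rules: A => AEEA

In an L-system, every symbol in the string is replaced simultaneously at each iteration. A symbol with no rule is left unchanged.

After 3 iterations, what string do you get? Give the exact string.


Answer: EAEEAEEAEEAEEAEEAEEAEEAE

Derivation:
Step 0: EAE
Step 1: EAEEAE
Step 2: EAEEAEEAEEAE
Step 3: EAEEAEEAEEAEEAEEAEEAEEAE


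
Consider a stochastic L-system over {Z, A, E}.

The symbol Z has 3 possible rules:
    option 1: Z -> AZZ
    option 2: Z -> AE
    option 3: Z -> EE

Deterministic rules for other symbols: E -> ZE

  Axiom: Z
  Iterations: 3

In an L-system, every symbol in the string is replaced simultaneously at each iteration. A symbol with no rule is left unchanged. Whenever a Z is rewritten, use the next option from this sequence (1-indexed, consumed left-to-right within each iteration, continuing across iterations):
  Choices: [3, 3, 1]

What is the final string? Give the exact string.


Step 0: Z
Step 1: EE  (used choices [3])
Step 2: ZEZE  (used choices [])
Step 3: EEZEAZZZE  (used choices [3, 1])

Answer: EEZEAZZZE


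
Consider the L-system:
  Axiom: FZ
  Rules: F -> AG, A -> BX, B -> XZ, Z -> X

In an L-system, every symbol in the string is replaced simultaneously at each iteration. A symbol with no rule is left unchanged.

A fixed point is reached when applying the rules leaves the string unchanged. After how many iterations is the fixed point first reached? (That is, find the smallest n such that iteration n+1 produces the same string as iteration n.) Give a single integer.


Answer: 4

Derivation:
Step 0: FZ
Step 1: AGX
Step 2: BXGX
Step 3: XZXGX
Step 4: XXXGX
Step 5: XXXGX  (unchanged — fixed point at step 4)


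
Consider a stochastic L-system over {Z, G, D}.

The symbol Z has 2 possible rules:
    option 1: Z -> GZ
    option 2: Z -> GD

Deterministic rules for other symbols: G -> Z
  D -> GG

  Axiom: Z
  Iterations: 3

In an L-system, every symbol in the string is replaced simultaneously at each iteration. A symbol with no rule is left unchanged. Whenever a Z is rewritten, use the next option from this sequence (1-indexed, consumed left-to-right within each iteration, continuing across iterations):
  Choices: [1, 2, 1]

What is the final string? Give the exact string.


Answer: GZZGG

Derivation:
Step 0: Z
Step 1: GZ  (used choices [1])
Step 2: ZGD  (used choices [2])
Step 3: GZZGG  (used choices [1])


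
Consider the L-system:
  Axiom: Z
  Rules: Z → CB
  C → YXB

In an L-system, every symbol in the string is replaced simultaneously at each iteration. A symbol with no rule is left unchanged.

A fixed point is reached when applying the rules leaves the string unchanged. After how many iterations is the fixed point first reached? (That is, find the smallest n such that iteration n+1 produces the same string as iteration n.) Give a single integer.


Answer: 2

Derivation:
Step 0: Z
Step 1: CB
Step 2: YXBB
Step 3: YXBB  (unchanged — fixed point at step 2)


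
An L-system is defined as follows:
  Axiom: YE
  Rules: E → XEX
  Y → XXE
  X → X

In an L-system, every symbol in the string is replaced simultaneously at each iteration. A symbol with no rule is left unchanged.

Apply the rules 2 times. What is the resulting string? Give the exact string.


Answer: XXXEXXXEXX

Derivation:
Step 0: YE
Step 1: XXEXEX
Step 2: XXXEXXXEXX


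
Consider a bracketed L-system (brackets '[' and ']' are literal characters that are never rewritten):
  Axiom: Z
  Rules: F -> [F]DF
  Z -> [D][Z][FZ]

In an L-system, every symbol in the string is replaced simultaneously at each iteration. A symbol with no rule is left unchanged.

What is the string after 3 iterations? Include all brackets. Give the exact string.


Answer: [D][[D][[D][Z][FZ]][[F]DF[D][Z][FZ]]][[[F]DF]D[F]DF[D][[D][Z][FZ]][[F]DF[D][Z][FZ]]]

Derivation:
Step 0: Z
Step 1: [D][Z][FZ]
Step 2: [D][[D][Z][FZ]][[F]DF[D][Z][FZ]]
Step 3: [D][[D][[D][Z][FZ]][[F]DF[D][Z][FZ]]][[[F]DF]D[F]DF[D][[D][Z][FZ]][[F]DF[D][Z][FZ]]]


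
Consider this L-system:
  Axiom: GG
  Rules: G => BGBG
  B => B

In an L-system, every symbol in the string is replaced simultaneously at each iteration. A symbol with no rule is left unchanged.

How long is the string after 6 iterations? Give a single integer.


Answer: 380

Derivation:
Step 0: length = 2
Step 1: length = 8
Step 2: length = 20
Step 3: length = 44
Step 4: length = 92
Step 5: length = 188
Step 6: length = 380


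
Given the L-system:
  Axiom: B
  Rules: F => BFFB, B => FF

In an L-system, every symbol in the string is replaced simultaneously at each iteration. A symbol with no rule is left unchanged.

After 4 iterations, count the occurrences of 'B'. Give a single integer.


Answer: 32

Derivation:
Step 0: B  (1 'B')
Step 1: FF  (0 'B')
Step 2: BFFBBFFB  (4 'B')
Step 3: FFBFFBBFFBFFFFBFFBBFFBFF  (8 'B')
Step 4: BFFBBFFBFFBFFBBFFBFFFFBFFBBFFBFFBFFBBFFBBFFBBFFBFFBFFBBFFBFFFFBFFBBFFBFFBFFBBFFB  (32 'B')


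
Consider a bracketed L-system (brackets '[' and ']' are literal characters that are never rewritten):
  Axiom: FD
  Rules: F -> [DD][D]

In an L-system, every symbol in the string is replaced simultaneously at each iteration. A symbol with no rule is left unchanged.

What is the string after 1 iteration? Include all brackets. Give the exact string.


Answer: [DD][D]D

Derivation:
Step 0: FD
Step 1: [DD][D]D


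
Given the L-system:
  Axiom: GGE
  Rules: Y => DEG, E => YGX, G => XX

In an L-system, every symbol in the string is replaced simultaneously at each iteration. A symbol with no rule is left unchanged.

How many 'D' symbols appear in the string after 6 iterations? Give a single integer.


Step 0: GGE  (0 'D')
Step 1: XXXXYGX  (0 'D')
Step 2: XXXXDEGXXX  (1 'D')
Step 3: XXXXDYGXXXXXX  (1 'D')
Step 4: XXXXDDEGXXXXXXXX  (2 'D')
Step 5: XXXXDDYGXXXXXXXXXXX  (2 'D')
Step 6: XXXXDDDEGXXXXXXXXXXXXX  (3 'D')

Answer: 3


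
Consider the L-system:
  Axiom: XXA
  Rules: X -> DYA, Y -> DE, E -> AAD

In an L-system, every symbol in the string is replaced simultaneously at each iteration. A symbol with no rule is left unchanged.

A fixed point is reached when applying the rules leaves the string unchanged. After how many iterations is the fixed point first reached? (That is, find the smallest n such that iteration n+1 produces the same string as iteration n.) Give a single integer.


Step 0: XXA
Step 1: DYADYAA
Step 2: DDEADDEAA
Step 3: DDAADADDAADAA
Step 4: DDAADADDAADAA  (unchanged — fixed point at step 3)

Answer: 3


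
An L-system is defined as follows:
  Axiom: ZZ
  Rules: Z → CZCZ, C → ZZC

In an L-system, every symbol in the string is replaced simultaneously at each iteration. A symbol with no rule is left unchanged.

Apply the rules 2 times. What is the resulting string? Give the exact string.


Step 0: ZZ
Step 1: CZCZCZCZ
Step 2: ZZCCZCZZZCCZCZZZCCZCZZZCCZCZ

Answer: ZZCCZCZZZCCZCZZZCCZCZZZCCZCZ


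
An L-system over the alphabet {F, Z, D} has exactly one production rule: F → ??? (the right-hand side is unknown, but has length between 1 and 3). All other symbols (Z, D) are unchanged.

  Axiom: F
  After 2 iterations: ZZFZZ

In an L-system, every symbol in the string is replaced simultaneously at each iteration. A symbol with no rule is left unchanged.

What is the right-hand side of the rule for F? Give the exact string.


Answer: ZFZ

Derivation:
Trying F → ZFZ:
  Step 0: F
  Step 1: ZFZ
  Step 2: ZZFZZ
Matches the given result.


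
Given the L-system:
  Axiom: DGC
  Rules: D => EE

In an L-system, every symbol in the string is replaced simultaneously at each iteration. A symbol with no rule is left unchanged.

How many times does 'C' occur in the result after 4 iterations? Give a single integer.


Step 0: DGC  (1 'C')
Step 1: EEGC  (1 'C')
Step 2: EEGC  (1 'C')
Step 3: EEGC  (1 'C')
Step 4: EEGC  (1 'C')

Answer: 1


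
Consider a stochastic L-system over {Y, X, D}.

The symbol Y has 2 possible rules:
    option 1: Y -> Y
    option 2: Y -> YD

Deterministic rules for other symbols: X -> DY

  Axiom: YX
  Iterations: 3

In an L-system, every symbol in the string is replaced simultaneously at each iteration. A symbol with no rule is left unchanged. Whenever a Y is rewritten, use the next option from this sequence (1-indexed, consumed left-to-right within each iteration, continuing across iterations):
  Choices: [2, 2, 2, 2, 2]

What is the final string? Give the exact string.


Answer: YDDDDYDD

Derivation:
Step 0: YX
Step 1: YDDY  (used choices [2])
Step 2: YDDDYD  (used choices [2, 2])
Step 3: YDDDDYDD  (used choices [2, 2])


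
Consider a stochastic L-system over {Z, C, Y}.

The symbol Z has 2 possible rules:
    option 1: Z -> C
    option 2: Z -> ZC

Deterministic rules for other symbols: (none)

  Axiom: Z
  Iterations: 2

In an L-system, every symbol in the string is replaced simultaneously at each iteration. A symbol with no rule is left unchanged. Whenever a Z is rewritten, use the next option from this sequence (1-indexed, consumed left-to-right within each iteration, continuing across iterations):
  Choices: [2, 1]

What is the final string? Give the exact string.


Step 0: Z
Step 1: ZC  (used choices [2])
Step 2: CC  (used choices [1])

Answer: CC


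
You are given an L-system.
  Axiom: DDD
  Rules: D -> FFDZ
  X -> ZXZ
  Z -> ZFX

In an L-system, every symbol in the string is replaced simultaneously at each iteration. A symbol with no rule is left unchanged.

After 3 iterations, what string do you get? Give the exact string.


Answer: FFFFFFDZZFXZFXFZXZFFFFFFDZZFXZFXFZXZFFFFFFDZZFXZFXFZXZ

Derivation:
Step 0: DDD
Step 1: FFDZFFDZFFDZ
Step 2: FFFFDZZFXFFFFDZZFXFFFFDZZFX
Step 3: FFFFFFDZZFXZFXFZXZFFFFFFDZZFXZFXFZXZFFFFFFDZZFXZFXFZXZ


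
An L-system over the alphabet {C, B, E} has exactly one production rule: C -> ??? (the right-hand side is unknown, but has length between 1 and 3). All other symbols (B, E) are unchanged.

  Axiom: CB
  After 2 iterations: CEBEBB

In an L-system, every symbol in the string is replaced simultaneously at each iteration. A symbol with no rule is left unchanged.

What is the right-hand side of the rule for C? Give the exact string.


Trying C -> CEB:
  Step 0: CB
  Step 1: CEBB
  Step 2: CEBEBB
Matches the given result.

Answer: CEB


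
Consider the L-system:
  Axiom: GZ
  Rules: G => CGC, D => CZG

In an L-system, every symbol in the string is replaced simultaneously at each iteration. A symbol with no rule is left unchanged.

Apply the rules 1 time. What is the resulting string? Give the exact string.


Step 0: GZ
Step 1: CGCZ

Answer: CGCZ


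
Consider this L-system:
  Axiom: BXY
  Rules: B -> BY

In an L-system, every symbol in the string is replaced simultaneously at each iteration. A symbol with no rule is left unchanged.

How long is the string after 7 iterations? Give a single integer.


Step 0: length = 3
Step 1: length = 4
Step 2: length = 5
Step 3: length = 6
Step 4: length = 7
Step 5: length = 8
Step 6: length = 9
Step 7: length = 10

Answer: 10


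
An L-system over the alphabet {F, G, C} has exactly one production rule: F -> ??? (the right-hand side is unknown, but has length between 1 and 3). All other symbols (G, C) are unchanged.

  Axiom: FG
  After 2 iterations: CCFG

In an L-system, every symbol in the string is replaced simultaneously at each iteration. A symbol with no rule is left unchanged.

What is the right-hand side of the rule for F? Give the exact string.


Trying F -> CF:
  Step 0: FG
  Step 1: CFG
  Step 2: CCFG
Matches the given result.

Answer: CF


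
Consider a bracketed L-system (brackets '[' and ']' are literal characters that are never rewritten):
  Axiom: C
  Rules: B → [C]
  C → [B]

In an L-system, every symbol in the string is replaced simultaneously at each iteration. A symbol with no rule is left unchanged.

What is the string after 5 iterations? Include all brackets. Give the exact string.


Step 0: C
Step 1: [B]
Step 2: [[C]]
Step 3: [[[B]]]
Step 4: [[[[C]]]]
Step 5: [[[[[B]]]]]

Answer: [[[[[B]]]]]


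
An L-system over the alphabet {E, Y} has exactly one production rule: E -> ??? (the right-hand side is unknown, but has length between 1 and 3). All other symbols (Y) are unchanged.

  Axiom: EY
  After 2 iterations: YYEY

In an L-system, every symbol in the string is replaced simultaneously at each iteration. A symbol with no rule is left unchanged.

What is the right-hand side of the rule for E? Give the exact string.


Trying E -> YE:
  Step 0: EY
  Step 1: YEY
  Step 2: YYEY
Matches the given result.

Answer: YE


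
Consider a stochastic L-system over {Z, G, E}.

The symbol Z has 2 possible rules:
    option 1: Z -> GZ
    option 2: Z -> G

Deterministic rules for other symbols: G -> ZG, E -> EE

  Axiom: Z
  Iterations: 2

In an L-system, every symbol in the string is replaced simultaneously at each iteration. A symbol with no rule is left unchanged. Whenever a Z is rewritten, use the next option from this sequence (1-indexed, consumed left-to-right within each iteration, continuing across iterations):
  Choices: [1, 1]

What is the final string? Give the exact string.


Step 0: Z
Step 1: GZ  (used choices [1])
Step 2: ZGGZ  (used choices [1])

Answer: ZGGZ


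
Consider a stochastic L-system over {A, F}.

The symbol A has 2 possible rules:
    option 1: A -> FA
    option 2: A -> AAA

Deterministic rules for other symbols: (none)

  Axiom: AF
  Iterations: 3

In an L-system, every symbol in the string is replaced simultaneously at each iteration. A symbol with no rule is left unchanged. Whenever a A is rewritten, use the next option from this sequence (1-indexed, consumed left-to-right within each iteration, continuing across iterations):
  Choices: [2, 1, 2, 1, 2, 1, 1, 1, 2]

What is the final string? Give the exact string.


Answer: FAAAFAFAFAFAAAF

Derivation:
Step 0: AF
Step 1: AAAF  (used choices [2])
Step 2: FAAAAFAF  (used choices [1, 2, 1])
Step 3: FAAAFAFAFAFAAAF  (used choices [2, 1, 1, 1, 2])


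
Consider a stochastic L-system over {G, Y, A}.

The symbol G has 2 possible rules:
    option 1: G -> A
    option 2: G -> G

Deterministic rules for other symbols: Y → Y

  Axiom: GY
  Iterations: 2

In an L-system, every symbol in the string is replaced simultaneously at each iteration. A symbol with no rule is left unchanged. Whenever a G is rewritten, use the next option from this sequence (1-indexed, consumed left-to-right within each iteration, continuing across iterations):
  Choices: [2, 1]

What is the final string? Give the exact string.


Step 0: GY
Step 1: GY  (used choices [2])
Step 2: AY  (used choices [1])

Answer: AY


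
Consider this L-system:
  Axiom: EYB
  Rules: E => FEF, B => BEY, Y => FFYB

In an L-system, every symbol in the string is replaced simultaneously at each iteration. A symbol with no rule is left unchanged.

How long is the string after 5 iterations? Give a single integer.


Answer: 220

Derivation:
Step 0: length = 3
Step 1: length = 10
Step 2: length = 24
Step 3: length = 52
Step 4: length = 108
Step 5: length = 220


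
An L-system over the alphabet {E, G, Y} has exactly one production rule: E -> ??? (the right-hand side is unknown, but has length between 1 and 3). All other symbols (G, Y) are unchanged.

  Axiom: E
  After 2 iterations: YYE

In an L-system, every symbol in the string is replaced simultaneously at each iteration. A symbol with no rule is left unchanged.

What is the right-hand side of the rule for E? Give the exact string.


Answer: YE

Derivation:
Trying E -> YE:
  Step 0: E
  Step 1: YE
  Step 2: YYE
Matches the given result.


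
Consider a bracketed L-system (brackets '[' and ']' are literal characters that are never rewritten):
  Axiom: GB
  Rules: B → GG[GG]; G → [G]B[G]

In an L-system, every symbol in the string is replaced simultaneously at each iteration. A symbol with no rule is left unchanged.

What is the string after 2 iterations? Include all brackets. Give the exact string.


Step 0: GB
Step 1: [G]B[G]GG[GG]
Step 2: [[G]B[G]]GG[GG][[G]B[G]][G]B[G][G]B[G][[G]B[G][G]B[G]]

Answer: [[G]B[G]]GG[GG][[G]B[G]][G]B[G][G]B[G][[G]B[G][G]B[G]]


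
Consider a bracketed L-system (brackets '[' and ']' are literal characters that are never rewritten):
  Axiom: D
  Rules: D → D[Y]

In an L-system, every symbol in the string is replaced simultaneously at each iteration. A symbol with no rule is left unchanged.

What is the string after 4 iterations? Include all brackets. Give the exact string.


Step 0: D
Step 1: D[Y]
Step 2: D[Y][Y]
Step 3: D[Y][Y][Y]
Step 4: D[Y][Y][Y][Y]

Answer: D[Y][Y][Y][Y]


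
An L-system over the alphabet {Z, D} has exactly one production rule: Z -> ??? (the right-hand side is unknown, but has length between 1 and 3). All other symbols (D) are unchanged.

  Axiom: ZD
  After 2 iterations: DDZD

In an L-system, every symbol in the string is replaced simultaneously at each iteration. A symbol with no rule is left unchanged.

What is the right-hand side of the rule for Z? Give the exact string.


Answer: DZ

Derivation:
Trying Z -> DZ:
  Step 0: ZD
  Step 1: DZD
  Step 2: DDZD
Matches the given result.


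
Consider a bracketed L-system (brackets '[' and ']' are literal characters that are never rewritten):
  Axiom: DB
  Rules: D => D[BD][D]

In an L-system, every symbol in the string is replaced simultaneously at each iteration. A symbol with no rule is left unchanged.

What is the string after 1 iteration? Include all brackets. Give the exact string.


Answer: D[BD][D]B

Derivation:
Step 0: DB
Step 1: D[BD][D]B


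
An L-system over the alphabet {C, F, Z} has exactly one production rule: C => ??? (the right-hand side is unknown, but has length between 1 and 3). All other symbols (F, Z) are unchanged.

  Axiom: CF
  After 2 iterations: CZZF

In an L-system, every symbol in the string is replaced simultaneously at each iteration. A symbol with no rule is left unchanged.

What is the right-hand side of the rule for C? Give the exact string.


Trying C => CZ:
  Step 0: CF
  Step 1: CZF
  Step 2: CZZF
Matches the given result.

Answer: CZ


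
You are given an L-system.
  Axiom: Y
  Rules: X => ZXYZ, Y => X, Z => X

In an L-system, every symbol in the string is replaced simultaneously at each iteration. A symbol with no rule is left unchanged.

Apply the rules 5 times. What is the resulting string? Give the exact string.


Answer: XZXYZXXZXYZXZXYZXXZXYZZXYZXZXYZXXXZXYZXX

Derivation:
Step 0: Y
Step 1: X
Step 2: ZXYZ
Step 3: XZXYZXX
Step 4: ZXYZXZXYZXXZXYZZXYZ
Step 5: XZXYZXXZXYZXZXYZXXZXYZZXYZXZXYZXXXZXYZXX


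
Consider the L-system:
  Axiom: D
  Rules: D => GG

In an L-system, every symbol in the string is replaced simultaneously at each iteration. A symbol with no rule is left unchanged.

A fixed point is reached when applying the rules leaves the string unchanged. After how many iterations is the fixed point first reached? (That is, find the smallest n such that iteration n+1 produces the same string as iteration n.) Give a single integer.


Step 0: D
Step 1: GG
Step 2: GG  (unchanged — fixed point at step 1)

Answer: 1


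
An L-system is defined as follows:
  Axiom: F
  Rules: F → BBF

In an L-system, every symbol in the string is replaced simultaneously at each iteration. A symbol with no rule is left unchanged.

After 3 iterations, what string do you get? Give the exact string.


Step 0: F
Step 1: BBF
Step 2: BBBBF
Step 3: BBBBBBF

Answer: BBBBBBF


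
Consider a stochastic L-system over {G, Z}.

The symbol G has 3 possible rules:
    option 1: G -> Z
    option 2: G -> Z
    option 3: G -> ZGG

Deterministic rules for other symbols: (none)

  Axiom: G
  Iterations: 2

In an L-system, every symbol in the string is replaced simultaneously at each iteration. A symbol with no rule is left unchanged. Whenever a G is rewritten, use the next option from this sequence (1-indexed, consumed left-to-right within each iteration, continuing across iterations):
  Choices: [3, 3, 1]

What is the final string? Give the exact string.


Answer: ZZGGZ

Derivation:
Step 0: G
Step 1: ZGG  (used choices [3])
Step 2: ZZGGZ  (used choices [3, 1])


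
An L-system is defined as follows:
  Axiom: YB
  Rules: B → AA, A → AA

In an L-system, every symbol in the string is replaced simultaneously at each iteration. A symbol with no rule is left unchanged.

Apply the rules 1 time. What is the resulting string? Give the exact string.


Answer: YAA

Derivation:
Step 0: YB
Step 1: YAA
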